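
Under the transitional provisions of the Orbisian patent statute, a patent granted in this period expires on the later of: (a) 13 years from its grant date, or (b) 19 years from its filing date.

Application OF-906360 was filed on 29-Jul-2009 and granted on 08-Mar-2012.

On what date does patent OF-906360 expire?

(a) grant + 13 years → 8 March 2025.
(b) filing + 19 years → 29 July 2028.
Later of the two: 29 July 2028.

July 29, 2028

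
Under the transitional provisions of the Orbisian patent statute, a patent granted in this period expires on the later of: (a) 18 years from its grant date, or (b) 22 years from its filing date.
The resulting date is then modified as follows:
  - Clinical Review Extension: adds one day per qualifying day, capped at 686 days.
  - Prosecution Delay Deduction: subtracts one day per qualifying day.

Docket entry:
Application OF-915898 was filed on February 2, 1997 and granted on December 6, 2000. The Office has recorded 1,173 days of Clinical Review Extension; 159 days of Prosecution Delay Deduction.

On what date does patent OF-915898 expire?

(a) grant + 18 years → 6 December 2018.
(b) filing + 22 years → 2 February 2019.
Later of the two: 2 February 2019.
Clinical Review Extension: 1173 days claimed exceeds the 686-day cap, so +686 days → 19 December 2020.
Prosecution Delay Deduction: −159 days → 13 July 2020.

2020-07-13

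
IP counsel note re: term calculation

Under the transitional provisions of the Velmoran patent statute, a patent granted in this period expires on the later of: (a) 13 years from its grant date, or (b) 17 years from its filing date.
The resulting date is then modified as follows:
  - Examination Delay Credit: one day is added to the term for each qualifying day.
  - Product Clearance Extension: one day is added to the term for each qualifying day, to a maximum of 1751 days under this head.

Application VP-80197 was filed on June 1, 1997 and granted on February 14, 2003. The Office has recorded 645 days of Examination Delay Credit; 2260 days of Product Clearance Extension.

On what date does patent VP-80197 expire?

September 6, 2022

(a) grant + 13 years → 14 February 2016.
(b) filing + 17 years → 1 June 2014.
Later of the two: 14 February 2016.
Examination Delay Credit: +645 days → 20 November 2017.
Product Clearance Extension: 2260 days claimed exceeds the 1751-day cap, so +1751 days → 6 September 2022.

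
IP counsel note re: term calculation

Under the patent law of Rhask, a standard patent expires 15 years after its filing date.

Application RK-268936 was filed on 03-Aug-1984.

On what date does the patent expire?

August 3, 1999

Filing date + 15 years → 3 August 1999.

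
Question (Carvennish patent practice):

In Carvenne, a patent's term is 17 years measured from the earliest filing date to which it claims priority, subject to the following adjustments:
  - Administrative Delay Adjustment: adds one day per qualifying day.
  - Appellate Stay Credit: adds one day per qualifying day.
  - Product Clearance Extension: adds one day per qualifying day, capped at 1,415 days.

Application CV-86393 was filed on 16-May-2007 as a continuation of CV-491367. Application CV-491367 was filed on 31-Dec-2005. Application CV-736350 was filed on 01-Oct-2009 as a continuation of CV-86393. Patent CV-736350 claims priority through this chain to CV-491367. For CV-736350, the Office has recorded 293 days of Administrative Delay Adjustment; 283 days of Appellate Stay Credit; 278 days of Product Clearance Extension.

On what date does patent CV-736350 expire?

Earliest priority filing: 31 December 2005.
Base term: 31 December 2005 + 17 years → 31 December 2022.
Administrative Delay Adjustment: +293 days → 20 October 2023.
Appellate Stay Credit: +283 days → 29 July 2024.
Product Clearance Extension: 278 days (within the 1415-day cap) → +278 days → 3 May 2025.

May 3, 2025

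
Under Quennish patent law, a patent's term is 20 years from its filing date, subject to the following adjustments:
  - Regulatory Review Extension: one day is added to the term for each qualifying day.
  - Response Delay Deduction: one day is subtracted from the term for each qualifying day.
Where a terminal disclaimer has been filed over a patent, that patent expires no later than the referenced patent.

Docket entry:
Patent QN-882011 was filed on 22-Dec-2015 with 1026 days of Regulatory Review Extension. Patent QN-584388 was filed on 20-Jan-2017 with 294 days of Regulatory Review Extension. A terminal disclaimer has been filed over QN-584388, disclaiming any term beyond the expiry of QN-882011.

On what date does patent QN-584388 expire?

2037-11-10

Natural term of QN-584388:
  Base: filing + 20 years → 20 January 2037.
  Regulatory Review Extension: +294 days → 10 November 2037.
Expiry of referenced patent QN-882011:
  Base: filing + 20 years → 22 December 2035.
  Regulatory Review Extension: +1026 days → 13 October 2038.
Terminal disclaimer: QN-584388 expires on the earlier of 10 November 2037 and 13 October 2038.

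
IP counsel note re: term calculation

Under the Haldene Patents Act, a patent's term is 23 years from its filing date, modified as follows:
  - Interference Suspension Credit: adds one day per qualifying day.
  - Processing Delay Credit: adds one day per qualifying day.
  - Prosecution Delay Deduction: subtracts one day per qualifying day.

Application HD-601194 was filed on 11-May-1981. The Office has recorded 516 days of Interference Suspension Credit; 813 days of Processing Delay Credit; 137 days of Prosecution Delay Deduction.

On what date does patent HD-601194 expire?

Base term: filing date + 23 years → 11 May 2004.
Interference Suspension Credit: +516 days → 9 October 2005.
Processing Delay Credit: +813 days → 31 December 2007.
Prosecution Delay Deduction: −137 days → 16 August 2007.

2007-08-16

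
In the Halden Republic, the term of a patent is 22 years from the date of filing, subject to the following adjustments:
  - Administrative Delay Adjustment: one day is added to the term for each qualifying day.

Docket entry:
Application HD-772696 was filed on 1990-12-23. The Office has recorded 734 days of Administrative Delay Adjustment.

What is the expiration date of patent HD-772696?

2014-12-27

Base term: filing date + 22 years → 23 December 2012.
Administrative Delay Adjustment: +734 days → 27 December 2014.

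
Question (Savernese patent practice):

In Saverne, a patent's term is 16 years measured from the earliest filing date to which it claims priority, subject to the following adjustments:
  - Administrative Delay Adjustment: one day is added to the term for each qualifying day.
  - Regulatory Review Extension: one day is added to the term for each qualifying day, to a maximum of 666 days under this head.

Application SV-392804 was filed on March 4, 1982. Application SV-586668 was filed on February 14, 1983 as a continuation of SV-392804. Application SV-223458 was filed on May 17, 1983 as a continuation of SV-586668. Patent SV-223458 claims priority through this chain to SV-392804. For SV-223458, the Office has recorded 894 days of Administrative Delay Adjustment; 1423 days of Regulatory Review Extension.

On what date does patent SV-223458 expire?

Earliest priority filing: 4 March 1982.
Base term: 4 March 1982 + 16 years → 4 March 1998.
Administrative Delay Adjustment: +894 days → 14 August 2000.
Regulatory Review Extension: 1423 days claimed exceeds the 666-day cap, so +666 days → 11 June 2002.

June 11, 2002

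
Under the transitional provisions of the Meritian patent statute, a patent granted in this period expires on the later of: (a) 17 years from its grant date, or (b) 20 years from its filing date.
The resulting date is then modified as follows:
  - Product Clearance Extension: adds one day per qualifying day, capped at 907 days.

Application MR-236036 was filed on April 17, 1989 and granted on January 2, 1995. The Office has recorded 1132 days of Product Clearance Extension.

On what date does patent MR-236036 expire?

2014-06-27

(a) grant + 17 years → 2 January 2012.
(b) filing + 20 years → 17 April 2009.
Later of the two: 2 January 2012.
Product Clearance Extension: 1132 days claimed exceeds the 907-day cap, so +907 days → 27 June 2014.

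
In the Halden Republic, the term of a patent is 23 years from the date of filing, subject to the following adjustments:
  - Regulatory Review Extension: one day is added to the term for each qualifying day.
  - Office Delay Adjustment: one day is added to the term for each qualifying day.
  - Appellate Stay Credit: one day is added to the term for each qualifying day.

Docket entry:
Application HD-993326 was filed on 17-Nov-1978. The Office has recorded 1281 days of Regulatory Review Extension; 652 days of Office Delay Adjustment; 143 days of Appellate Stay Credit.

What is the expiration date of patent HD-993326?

2007-07-25

Base term: filing date + 23 years → 17 November 2001.
Regulatory Review Extension: +1281 days → 21 May 2005.
Office Delay Adjustment: +652 days → 4 March 2007.
Appellate Stay Credit: +143 days → 25 July 2007.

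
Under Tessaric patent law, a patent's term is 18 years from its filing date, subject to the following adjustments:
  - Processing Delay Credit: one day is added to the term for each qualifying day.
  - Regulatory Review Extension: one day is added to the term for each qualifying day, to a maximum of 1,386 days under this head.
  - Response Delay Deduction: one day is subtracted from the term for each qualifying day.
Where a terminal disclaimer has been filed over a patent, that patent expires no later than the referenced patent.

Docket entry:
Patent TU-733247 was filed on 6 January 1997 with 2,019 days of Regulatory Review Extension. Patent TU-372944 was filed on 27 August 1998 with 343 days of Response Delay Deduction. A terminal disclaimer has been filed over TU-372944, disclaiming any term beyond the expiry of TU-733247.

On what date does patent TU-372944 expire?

Natural term of TU-372944:
  Base: filing + 18 years → 27 August 2016.
  Response Delay Deduction: −343 days → 19 September 2015.
Expiry of referenced patent TU-733247:
  Base: filing + 18 years → 6 January 2015.
  Regulatory Review Extension: 2019 days claimed exceeds the 1386-day cap, so +1386 days → 23 October 2018.
Terminal disclaimer: TU-372944 expires on the earlier of 19 September 2015 and 23 October 2018.

September 19, 2015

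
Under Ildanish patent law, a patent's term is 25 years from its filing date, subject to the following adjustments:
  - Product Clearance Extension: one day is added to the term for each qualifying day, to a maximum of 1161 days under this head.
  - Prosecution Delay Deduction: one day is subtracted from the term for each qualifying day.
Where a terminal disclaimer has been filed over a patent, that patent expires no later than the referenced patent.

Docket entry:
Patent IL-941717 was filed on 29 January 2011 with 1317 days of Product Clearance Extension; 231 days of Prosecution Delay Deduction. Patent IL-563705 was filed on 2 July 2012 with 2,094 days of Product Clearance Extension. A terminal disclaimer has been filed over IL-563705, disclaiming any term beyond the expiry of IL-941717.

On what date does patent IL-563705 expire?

2038-08-16

Natural term of IL-563705:
  Base: filing + 25 years → 2 July 2037.
  Product Clearance Extension: 2094 days claimed exceeds the 1161-day cap, so +1161 days → 5 September 2040.
Expiry of referenced patent IL-941717:
  Base: filing + 25 years → 29 January 2036.
  Product Clearance Extension: 1317 days claimed exceeds the 1161-day cap, so +1161 days → 4 April 2039.
  Prosecution Delay Deduction: −231 days → 16 August 2038.
Terminal disclaimer: IL-563705 expires on the earlier of 5 September 2040 and 16 August 2038.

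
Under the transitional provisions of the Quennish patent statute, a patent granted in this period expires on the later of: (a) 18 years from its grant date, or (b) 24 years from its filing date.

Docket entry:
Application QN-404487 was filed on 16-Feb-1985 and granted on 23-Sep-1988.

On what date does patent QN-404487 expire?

(a) grant + 18 years → 23 September 2006.
(b) filing + 24 years → 16 February 2009.
Later of the two: 16 February 2009.

February 16, 2009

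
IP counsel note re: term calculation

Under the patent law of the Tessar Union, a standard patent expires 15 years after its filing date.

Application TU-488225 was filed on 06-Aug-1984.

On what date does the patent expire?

August 6, 1999

Filing date + 15 years → 6 August 1999.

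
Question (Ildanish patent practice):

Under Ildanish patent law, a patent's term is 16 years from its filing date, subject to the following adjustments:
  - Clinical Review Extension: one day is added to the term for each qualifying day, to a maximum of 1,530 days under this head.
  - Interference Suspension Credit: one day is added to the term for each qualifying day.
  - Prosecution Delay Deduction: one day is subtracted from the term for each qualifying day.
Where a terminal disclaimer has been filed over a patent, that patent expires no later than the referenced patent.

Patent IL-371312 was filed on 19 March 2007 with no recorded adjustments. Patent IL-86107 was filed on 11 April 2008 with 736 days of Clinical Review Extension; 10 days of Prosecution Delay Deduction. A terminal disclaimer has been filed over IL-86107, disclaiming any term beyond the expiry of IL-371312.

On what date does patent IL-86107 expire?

Natural term of IL-86107:
  Base: filing + 16 years → 11 April 2024.
  Clinical Review Extension: 736 days (within the 1530-day cap) → +736 days → 17 April 2026.
  Prosecution Delay Deduction: −10 days → 7 April 2026.
Expiry of referenced patent IL-371312:
  Base: filing + 16 years → 19 March 2023.
Terminal disclaimer: IL-86107 expires on the earlier of 7 April 2026 and 19 March 2023.

2023-03-19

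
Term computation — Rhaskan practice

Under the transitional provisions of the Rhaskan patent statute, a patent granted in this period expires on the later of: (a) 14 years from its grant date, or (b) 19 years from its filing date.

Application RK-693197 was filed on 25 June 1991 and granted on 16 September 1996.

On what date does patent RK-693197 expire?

(a) grant + 14 years → 16 September 2010.
(b) filing + 19 years → 25 June 2010.
Later of the two: 16 September 2010.

September 16, 2010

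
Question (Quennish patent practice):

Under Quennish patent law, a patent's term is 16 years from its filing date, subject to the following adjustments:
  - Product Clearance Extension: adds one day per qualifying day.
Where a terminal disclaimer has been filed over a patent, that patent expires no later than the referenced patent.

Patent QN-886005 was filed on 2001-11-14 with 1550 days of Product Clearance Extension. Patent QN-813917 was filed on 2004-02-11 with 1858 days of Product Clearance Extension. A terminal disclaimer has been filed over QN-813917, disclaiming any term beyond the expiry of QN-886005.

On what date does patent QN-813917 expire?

Natural term of QN-813917:
  Base: filing + 16 years → 11 February 2020.
  Product Clearance Extension: +1858 days → 14 March 2025.
Expiry of referenced patent QN-886005:
  Base: filing + 16 years → 14 November 2017.
  Product Clearance Extension: +1550 days → 11 February 2022.
Terminal disclaimer: QN-813917 expires on the earlier of 14 March 2025 and 11 February 2022.

February 11, 2022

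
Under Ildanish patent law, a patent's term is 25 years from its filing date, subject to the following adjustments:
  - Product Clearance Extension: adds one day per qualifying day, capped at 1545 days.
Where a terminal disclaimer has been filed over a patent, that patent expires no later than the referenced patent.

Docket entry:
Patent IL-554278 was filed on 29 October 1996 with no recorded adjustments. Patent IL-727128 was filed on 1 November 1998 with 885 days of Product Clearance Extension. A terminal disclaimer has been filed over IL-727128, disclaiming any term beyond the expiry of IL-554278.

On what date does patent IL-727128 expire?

October 29, 2021

Natural term of IL-727128:
  Base: filing + 25 years → 1 November 2023.
  Product Clearance Extension: 885 days (within the 1545-day cap) → +885 days → 4 April 2026.
Expiry of referenced patent IL-554278:
  Base: filing + 25 years → 29 October 2021.
Terminal disclaimer: IL-727128 expires on the earlier of 4 April 2026 and 29 October 2021.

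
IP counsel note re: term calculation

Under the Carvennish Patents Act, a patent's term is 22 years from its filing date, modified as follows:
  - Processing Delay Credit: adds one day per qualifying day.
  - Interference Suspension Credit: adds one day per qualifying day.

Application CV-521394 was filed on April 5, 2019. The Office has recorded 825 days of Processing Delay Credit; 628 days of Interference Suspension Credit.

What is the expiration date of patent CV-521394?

2045-03-28

Base term: filing date + 22 years → 5 April 2041.
Processing Delay Credit: +825 days → 9 July 2043.
Interference Suspension Credit: +628 days → 28 March 2045.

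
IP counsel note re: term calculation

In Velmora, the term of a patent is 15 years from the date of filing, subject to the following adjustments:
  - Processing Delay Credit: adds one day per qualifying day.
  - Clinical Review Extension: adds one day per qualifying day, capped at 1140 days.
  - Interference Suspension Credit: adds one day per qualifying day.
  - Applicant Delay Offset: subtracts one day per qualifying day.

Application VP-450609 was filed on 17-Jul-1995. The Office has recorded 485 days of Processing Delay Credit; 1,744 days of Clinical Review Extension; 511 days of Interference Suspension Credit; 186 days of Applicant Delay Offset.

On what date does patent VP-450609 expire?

2015-11-18

Base term: filing date + 15 years → 17 July 2010.
Processing Delay Credit: +485 days → 14 November 2011.
Clinical Review Extension: 1744 days claimed exceeds the 1140-day cap, so +1140 days → 28 December 2014.
Interference Suspension Credit: +511 days → 22 May 2016.
Applicant Delay Offset: −186 days → 18 November 2015.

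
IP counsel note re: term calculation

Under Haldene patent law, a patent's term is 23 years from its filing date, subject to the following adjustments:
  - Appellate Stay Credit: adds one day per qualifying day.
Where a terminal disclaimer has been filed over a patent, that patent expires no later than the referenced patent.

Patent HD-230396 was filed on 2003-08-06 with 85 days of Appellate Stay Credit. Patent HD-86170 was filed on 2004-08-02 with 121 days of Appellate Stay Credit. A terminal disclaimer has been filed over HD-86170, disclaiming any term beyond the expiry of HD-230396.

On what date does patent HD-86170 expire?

2026-10-30

Natural term of HD-86170:
  Base: filing + 23 years → 2 August 2027.
  Appellate Stay Credit: +121 days → 1 December 2027.
Expiry of referenced patent HD-230396:
  Base: filing + 23 years → 6 August 2026.
  Appellate Stay Credit: +85 days → 30 October 2026.
Terminal disclaimer: HD-86170 expires on the earlier of 1 December 2027 and 30 October 2026.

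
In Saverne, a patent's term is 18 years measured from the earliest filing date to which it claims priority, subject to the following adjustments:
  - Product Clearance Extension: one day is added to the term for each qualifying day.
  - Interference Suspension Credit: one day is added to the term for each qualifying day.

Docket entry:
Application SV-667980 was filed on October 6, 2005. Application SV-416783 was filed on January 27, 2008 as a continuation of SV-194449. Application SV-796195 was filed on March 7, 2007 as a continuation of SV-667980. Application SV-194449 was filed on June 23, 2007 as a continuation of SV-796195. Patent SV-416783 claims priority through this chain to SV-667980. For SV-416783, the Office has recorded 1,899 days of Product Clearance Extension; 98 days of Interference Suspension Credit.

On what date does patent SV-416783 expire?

2029-03-25

Earliest priority filing: 6 October 2005.
Base term: 6 October 2005 + 18 years → 6 October 2023.
Product Clearance Extension: +1899 days → 17 December 2028.
Interference Suspension Credit: +98 days → 25 March 2029.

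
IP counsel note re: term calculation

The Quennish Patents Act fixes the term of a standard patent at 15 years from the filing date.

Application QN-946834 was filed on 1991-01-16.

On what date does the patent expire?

Filing date + 15 years → 16 January 2006.

January 16, 2006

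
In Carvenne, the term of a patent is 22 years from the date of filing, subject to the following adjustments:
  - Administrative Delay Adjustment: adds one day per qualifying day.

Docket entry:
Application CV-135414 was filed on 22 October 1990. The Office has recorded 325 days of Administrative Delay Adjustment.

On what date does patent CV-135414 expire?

September 12, 2013

Base term: filing date + 22 years → 22 October 2012.
Administrative Delay Adjustment: +325 days → 12 September 2013.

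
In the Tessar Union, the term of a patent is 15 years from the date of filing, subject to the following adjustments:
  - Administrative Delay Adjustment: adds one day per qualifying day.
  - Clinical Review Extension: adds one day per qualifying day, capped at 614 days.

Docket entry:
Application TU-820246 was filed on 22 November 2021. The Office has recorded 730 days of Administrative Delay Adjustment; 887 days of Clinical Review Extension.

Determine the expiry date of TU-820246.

July 28, 2040

Base term: filing date + 15 years → 22 November 2036.
Administrative Delay Adjustment: +730 days → 22 November 2038.
Clinical Review Extension: 887 days claimed exceeds the 614-day cap, so +614 days → 28 July 2040.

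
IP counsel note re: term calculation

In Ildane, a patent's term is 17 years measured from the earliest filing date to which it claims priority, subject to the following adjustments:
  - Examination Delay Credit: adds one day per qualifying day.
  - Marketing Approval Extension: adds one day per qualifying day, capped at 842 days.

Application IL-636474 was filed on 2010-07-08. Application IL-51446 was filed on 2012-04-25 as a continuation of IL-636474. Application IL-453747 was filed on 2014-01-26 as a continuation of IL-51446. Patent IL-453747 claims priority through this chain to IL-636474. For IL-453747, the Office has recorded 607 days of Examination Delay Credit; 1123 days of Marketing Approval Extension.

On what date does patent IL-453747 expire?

2031-06-26

Earliest priority filing: 8 July 2010.
Base term: 8 July 2010 + 17 years → 8 July 2027.
Examination Delay Credit: +607 days → 6 March 2029.
Marketing Approval Extension: 1123 days claimed exceeds the 842-day cap, so +842 days → 26 June 2031.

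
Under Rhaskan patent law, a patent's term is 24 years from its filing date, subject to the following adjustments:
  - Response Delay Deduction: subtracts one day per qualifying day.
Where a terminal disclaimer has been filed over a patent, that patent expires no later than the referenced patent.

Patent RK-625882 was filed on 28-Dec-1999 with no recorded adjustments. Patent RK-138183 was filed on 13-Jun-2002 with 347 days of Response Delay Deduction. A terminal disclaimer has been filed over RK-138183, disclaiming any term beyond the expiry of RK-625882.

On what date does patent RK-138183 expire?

Natural term of RK-138183:
  Base: filing + 24 years → 13 June 2026.
  Response Delay Deduction: −347 days → 1 July 2025.
Expiry of referenced patent RK-625882:
  Base: filing + 24 years → 28 December 2023.
Terminal disclaimer: RK-138183 expires on the earlier of 1 July 2025 and 28 December 2023.

2023-12-28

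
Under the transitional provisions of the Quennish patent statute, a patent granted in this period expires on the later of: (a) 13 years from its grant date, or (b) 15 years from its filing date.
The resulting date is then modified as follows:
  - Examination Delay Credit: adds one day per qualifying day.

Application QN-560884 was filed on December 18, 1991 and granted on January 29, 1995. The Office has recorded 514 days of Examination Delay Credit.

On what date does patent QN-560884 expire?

2009-06-26

(a) grant + 13 years → 29 January 2008.
(b) filing + 15 years → 18 December 2006.
Later of the two: 29 January 2008.
Examination Delay Credit: +514 days → 26 June 2009.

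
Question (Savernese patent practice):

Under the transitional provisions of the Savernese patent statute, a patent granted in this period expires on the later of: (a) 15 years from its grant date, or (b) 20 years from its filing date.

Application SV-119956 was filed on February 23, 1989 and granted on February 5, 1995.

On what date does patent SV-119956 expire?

(a) grant + 15 years → 5 February 2010.
(b) filing + 20 years → 23 February 2009.
Later of the two: 5 February 2010.

February 5, 2010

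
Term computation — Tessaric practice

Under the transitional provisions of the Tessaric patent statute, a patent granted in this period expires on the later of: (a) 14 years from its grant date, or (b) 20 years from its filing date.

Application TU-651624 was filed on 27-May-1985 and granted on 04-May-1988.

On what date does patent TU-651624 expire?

(a) grant + 14 years → 4 May 2002.
(b) filing + 20 years → 27 May 2005.
Later of the two: 27 May 2005.

May 27, 2005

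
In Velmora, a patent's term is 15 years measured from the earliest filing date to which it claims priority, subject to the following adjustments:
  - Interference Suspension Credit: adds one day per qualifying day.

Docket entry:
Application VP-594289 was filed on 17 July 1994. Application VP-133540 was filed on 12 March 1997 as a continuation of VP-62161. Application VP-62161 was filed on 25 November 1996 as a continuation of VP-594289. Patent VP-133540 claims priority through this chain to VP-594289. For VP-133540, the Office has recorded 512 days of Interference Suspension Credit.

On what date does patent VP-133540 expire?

2010-12-11

Earliest priority filing: 17 July 1994.
Base term: 17 July 1994 + 15 years → 17 July 2009.
Interference Suspension Credit: +512 days → 11 December 2010.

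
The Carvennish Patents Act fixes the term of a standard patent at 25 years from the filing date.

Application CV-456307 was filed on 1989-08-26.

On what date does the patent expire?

Filing date + 25 years → 26 August 2014.

August 26, 2014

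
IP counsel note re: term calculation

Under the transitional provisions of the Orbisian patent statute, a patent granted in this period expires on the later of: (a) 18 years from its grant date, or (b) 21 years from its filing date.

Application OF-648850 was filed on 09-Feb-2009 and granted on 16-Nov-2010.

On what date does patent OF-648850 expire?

February 9, 2030

(a) grant + 18 years → 16 November 2028.
(b) filing + 21 years → 9 February 2030.
Later of the two: 9 February 2030.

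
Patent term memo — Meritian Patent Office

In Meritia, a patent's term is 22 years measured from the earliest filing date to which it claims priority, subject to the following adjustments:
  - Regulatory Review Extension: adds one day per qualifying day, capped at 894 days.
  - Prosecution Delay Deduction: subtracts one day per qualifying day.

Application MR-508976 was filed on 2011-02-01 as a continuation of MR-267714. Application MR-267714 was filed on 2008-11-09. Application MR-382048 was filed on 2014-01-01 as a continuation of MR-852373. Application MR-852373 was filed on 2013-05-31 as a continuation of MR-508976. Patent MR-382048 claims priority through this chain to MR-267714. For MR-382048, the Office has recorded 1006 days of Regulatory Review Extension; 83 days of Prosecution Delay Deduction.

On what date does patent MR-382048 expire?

2033-01-28

Earliest priority filing: 9 November 2008.
Base term: 9 November 2008 + 22 years → 9 November 2030.
Regulatory Review Extension: 1006 days claimed exceeds the 894-day cap, so +894 days → 21 April 2033.
Prosecution Delay Deduction: −83 days → 28 January 2033.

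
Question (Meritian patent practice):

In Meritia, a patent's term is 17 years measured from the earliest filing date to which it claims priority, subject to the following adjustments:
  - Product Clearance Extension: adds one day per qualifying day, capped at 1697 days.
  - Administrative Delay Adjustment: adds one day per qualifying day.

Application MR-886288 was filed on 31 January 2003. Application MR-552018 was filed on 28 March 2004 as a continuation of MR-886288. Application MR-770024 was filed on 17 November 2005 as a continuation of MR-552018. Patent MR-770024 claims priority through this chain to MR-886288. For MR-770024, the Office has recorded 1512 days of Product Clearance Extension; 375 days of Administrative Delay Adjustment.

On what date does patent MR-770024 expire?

Earliest priority filing: 31 January 2003.
Base term: 31 January 2003 + 17 years → 31 January 2020.
Product Clearance Extension: 1512 days (within the 1697-day cap) → +1512 days → 22 March 2024.
Administrative Delay Adjustment: +375 days → 1 April 2025.

April 1, 2025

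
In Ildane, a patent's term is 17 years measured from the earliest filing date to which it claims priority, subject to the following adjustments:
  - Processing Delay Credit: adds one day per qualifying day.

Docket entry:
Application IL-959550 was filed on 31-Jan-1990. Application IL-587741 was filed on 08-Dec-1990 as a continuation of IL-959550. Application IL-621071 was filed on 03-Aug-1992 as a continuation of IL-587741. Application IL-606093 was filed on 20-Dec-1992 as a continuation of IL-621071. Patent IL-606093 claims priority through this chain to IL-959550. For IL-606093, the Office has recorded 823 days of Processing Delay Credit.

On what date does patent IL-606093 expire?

2009-05-03

Earliest priority filing: 31 January 1990.
Base term: 31 January 1990 + 17 years → 31 January 2007.
Processing Delay Credit: +823 days → 3 May 2009.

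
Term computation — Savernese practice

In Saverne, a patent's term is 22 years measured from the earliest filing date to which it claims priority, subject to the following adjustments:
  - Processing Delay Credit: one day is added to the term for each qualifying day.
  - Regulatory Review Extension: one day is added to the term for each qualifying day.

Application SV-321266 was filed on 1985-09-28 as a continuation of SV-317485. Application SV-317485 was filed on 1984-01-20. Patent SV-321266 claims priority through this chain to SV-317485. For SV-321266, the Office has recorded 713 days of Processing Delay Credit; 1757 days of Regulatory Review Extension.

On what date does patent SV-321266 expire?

October 25, 2012

Earliest priority filing: 20 January 1984.
Base term: 20 January 1984 + 22 years → 20 January 2006.
Processing Delay Credit: +713 days → 3 January 2008.
Regulatory Review Extension: +1757 days → 25 October 2012.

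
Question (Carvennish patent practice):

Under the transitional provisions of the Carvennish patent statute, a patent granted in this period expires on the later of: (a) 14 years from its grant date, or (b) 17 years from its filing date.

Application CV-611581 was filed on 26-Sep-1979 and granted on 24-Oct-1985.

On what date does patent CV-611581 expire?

October 24, 1999

(a) grant + 14 years → 24 October 1999.
(b) filing + 17 years → 26 September 1996.
Later of the two: 24 October 1999.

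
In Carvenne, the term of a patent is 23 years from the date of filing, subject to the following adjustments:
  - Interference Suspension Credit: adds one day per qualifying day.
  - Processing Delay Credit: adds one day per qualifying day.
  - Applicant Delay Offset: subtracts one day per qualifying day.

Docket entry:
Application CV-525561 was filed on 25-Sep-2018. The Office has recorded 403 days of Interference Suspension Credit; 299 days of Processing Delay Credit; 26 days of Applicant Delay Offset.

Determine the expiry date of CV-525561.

Base term: filing date + 23 years → 25 September 2041.
Interference Suspension Credit: +403 days → 2 November 2042.
Processing Delay Credit: +299 days → 28 August 2043.
Applicant Delay Offset: −26 days → 2 August 2043.

2043-08-02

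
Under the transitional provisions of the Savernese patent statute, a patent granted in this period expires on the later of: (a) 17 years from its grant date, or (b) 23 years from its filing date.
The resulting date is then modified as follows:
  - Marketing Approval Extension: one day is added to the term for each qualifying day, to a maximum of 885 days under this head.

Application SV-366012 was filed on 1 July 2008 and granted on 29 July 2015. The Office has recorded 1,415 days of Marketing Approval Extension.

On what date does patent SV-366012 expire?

December 31, 2034

(a) grant + 17 years → 29 July 2032.
(b) filing + 23 years → 1 July 2031.
Later of the two: 29 July 2032.
Marketing Approval Extension: 1415 days claimed exceeds the 885-day cap, so +885 days → 31 December 2034.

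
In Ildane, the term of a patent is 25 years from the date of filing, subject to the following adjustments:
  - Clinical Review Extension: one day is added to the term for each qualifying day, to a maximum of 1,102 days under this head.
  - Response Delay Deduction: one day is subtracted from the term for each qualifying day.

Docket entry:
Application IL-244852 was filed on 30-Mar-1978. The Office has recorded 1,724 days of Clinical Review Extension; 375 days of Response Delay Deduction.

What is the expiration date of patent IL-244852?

2005-03-26

Base term: filing date + 25 years → 30 March 2003.
Clinical Review Extension: 1724 days claimed exceeds the 1102-day cap, so +1102 days → 5 April 2006.
Response Delay Deduction: −375 days → 26 March 2005.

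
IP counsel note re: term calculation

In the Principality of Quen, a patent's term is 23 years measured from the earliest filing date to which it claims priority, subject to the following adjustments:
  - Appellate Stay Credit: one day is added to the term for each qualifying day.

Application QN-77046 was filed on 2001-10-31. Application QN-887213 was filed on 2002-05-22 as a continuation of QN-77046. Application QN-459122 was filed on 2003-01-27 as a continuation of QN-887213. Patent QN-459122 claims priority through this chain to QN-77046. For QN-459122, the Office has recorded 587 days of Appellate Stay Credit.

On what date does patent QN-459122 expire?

2026-06-10

Earliest priority filing: 31 October 2001.
Base term: 31 October 2001 + 23 years → 31 October 2024.
Appellate Stay Credit: +587 days → 10 June 2026.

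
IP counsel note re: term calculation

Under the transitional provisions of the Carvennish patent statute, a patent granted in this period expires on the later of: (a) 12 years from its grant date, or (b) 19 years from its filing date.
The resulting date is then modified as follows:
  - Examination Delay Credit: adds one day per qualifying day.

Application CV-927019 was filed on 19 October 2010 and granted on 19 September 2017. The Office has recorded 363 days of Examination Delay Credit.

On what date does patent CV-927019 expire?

October 17, 2030

(a) grant + 12 years → 19 September 2029.
(b) filing + 19 years → 19 October 2029.
Later of the two: 19 October 2029.
Examination Delay Credit: +363 days → 17 October 2030.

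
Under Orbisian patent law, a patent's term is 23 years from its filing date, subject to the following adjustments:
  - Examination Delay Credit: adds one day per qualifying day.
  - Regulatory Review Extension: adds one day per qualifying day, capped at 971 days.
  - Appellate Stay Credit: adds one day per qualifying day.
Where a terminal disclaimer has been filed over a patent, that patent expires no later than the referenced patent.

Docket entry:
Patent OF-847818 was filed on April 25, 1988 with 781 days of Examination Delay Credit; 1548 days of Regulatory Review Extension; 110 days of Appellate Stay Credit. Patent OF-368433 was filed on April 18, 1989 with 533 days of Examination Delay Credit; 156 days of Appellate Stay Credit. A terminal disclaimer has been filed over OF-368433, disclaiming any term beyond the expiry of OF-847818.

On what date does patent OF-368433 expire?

Natural term of OF-368433:
  Base: filing + 23 years → 18 April 2012.
  Examination Delay Credit: +533 days → 3 October 2013.
  Appellate Stay Credit: +156 days → 8 March 2014.
Expiry of referenced patent OF-847818:
  Base: filing + 23 years → 25 April 2011.
  Examination Delay Credit: +781 days → 14 June 2013.
  Regulatory Review Extension: 1548 days claimed exceeds the 971-day cap, so +971 days → 10 February 2016.
  Appellate Stay Credit: +110 days → 30 May 2016.
Terminal disclaimer: OF-368433 expires on the earlier of 8 March 2014 and 30 May 2016.

2014-03-08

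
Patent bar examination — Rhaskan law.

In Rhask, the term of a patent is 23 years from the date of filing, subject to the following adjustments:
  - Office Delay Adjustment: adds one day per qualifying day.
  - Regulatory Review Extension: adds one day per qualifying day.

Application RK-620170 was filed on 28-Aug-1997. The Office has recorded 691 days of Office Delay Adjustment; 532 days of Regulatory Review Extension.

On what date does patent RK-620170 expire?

2024-01-03

Base term: filing date + 23 years → 28 August 2020.
Office Delay Adjustment: +691 days → 20 July 2022.
Regulatory Review Extension: +532 days → 3 January 2024.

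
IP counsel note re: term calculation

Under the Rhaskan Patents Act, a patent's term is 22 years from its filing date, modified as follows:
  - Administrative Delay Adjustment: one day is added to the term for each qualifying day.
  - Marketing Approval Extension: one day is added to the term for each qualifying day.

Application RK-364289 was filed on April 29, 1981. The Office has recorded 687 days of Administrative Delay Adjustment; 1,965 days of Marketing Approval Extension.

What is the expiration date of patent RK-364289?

Base term: filing date + 22 years → 29 April 2003.
Administrative Delay Adjustment: +687 days → 16 March 2005.
Marketing Approval Extension: +1965 days → 2 August 2010.

August 2, 2010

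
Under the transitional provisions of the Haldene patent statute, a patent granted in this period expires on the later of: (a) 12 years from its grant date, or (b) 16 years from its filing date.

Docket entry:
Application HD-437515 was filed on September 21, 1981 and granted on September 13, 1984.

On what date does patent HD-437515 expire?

1997-09-21

(a) grant + 12 years → 13 September 1996.
(b) filing + 16 years → 21 September 1997.
Later of the two: 21 September 1997.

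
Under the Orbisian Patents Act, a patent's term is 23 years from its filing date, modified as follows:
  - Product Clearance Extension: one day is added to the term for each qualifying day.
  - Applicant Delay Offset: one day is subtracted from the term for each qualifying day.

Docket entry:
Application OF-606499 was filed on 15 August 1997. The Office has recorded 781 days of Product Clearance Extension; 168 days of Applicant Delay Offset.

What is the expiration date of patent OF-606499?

April 20, 2022

Base term: filing date + 23 years → 15 August 2020.
Product Clearance Extension: +781 days → 5 October 2022.
Applicant Delay Offset: −168 days → 20 April 2022.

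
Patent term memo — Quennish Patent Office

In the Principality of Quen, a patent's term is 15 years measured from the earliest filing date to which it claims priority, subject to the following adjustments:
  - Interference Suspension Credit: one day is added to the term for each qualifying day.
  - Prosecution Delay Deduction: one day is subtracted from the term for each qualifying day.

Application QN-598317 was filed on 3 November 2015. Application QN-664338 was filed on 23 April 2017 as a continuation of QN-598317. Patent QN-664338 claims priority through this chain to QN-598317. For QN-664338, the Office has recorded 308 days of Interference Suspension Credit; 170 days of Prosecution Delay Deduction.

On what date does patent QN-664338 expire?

March 21, 2031

Earliest priority filing: 3 November 2015.
Base term: 3 November 2015 + 15 years → 3 November 2030.
Interference Suspension Credit: +308 days → 7 September 2031.
Prosecution Delay Deduction: −170 days → 21 March 2031.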